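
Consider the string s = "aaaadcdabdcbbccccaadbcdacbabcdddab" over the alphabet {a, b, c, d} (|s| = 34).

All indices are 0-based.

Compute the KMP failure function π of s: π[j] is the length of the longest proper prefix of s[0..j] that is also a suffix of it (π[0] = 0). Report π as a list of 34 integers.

[0, 1, 2, 3, 0, 0, 0, 1, 0, 0, 0, 0, 0, 0, 0, 0, 0, 1, 2, 0, 0, 0, 0, 1, 0, 0, 1, 0, 0, 0, 0, 0, 1, 0]

π[0] = 0
j=1 s[j]='a': π[1]=1 (border 'a')
j=2 s[j]='a': π[2]=2 (border 'aa')
j=3 s[j]='a': π[3]=3 (border 'aaa')
j=4 s[j]='d': k: 3→2→1→0; π[4]=0 (border '')
j=5 s[j]='c': π[5]=0 (border '')
j=6 s[j]='d': π[6]=0 (border '')
j=7 s[j]='a': π[7]=1 (border 'a')
j=8 s[j]='b': k: 1→0; π[8]=0 (border '')
j=9 s[j]='d': π[9]=0 (border '')
j=10 s[j]='c': π[10]=0 (border '')
j=11 s[j]='b': π[11]=0 (border '')
j=12 s[j]='b': π[12]=0 (border '')
j=13 s[j]='c': π[13]=0 (border '')
j=14 s[j]='c': π[14]=0 (border '')
j=15 s[j]='c': π[15]=0 (border '')
j=16 s[j]='c': π[16]=0 (border '')
j=17 s[j]='a': π[17]=1 (border 'a')
j=18 s[j]='a': π[18]=2 (border 'aa')
j=19 s[j]='d': k: 2→1→0; π[19]=0 (border '')
j=20 s[j]='b': π[20]=0 (border '')
j=21 s[j]='c': π[21]=0 (border '')
j=22 s[j]='d': π[22]=0 (border '')
j=23 s[j]='a': π[23]=1 (border 'a')
j=24 s[j]='c': k: 1→0; π[24]=0 (border '')
j=25 s[j]='b': π[25]=0 (border '')
j=26 s[j]='a': π[26]=1 (border 'a')
j=27 s[j]='b': k: 1→0; π[27]=0 (border '')
j=28 s[j]='c': π[28]=0 (border '')
j=29 s[j]='d': π[29]=0 (border '')
j=30 s[j]='d': π[30]=0 (border '')
j=31 s[j]='d': π[31]=0 (border '')
j=32 s[j]='a': π[32]=1 (border 'a')
j=33 s[j]='b': k: 1→0; π[33]=0 (border '')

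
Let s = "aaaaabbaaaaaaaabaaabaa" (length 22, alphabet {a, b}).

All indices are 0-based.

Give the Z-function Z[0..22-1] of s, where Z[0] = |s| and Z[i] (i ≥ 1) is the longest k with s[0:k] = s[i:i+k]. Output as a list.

[22, 4, 3, 2, 1, 0, 0, 5, 5, 5, 6, 4, 3, 2, 1, 0, 3, 2, 1, 0, 2, 1]

Z[0]=22
i=1: i≥r, start 0; Z[1]=4 scan→box=[1,5)
i=2: min(r-i=3, Z[1]=4)=3; Z[2]=3
i=3: min(r-i=2, Z[2]=3)=2; Z[3]=2
i=4: min(r-i=1, Z[3]=2)=1; Z[4]=1
i=5: i≥r, start 0; Z[5]=0
i=6: i≥r, start 0; Z[6]=0
i=7: i≥r, start 0; Z[7]=5 scan→box=[7,12)
i=8: min(r-i=4, Z[1]=4)=4; Z[8]=5 scan→box=[8,13)
i=9: min(r-i=4, Z[1]=4)=4; Z[9]=5 scan→box=[9,14)
i=10: min(r-i=4, Z[1]=4)=4; Z[10]=6 scan→box=[10,16)
i=11: min(r-i=5, Z[1]=4)=4; Z[11]=4
i=12: min(r-i=4, Z[2]=3)=3; Z[12]=3
i=13: min(r-i=3, Z[3]=2)=2; Z[13]=2
i=14: min(r-i=2, Z[4]=1)=1; Z[14]=1
i=15: min(r-i=1, Z[5]=0)=0; Z[15]=0
i=16: i≥r, start 0; Z[16]=3 scan→box=[16,19)
i=17: min(r-i=2, Z[1]=4)=2; Z[17]=2
i=18: min(r-i=1, Z[2]=3)=1; Z[18]=1
i=19: i≥r, start 0; Z[19]=0
i=20: i≥r, start 0; Z[20]=2 scan→box=[20,22)
i=21: min(r-i=1, Z[1]=4)=1; Z[21]=1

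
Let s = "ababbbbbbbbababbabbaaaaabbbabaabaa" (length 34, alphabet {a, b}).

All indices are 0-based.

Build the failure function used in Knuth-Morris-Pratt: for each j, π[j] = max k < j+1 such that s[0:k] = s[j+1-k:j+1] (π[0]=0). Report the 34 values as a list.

π[0] = 0
j=1 s[j]='b': π[1]=0 (border '')
j=2 s[j]='a': π[2]=1 (border 'a')
j=3 s[j]='b': π[3]=2 (border 'ab')
j=4 s[j]='b': k: 2→0; π[4]=0 (border '')
j=5 s[j]='b': π[5]=0 (border '')
j=6 s[j]='b': π[6]=0 (border '')
j=7 s[j]='b': π[7]=0 (border '')
j=8 s[j]='b': π[8]=0 (border '')
j=9 s[j]='b': π[9]=0 (border '')
j=10 s[j]='b': π[10]=0 (border '')
j=11 s[j]='a': π[11]=1 (border 'a')
j=12 s[j]='b': π[12]=2 (border 'ab')
j=13 s[j]='a': π[13]=3 (border 'aba')
j=14 s[j]='b': π[14]=4 (border 'abab')
j=15 s[j]='b': π[15]=5 (border 'ababb')
j=16 s[j]='a': k: 5→0; π[16]=1 (border 'a')
j=17 s[j]='b': π[17]=2 (border 'ab')
j=18 s[j]='b': k: 2→0; π[18]=0 (border '')
j=19 s[j]='a': π[19]=1 (border 'a')
j=20 s[j]='a': k: 1→0; π[20]=1 (border 'a')
j=21 s[j]='a': k: 1→0; π[21]=1 (border 'a')
j=22 s[j]='a': k: 1→0; π[22]=1 (border 'a')
j=23 s[j]='a': k: 1→0; π[23]=1 (border 'a')
j=24 s[j]='b': π[24]=2 (border 'ab')
j=25 s[j]='b': k: 2→0; π[25]=0 (border '')
j=26 s[j]='b': π[26]=0 (border '')
j=27 s[j]='a': π[27]=1 (border 'a')
j=28 s[j]='b': π[28]=2 (border 'ab')
j=29 s[j]='a': π[29]=3 (border 'aba')
j=30 s[j]='a': k: 3→1→0; π[30]=1 (border 'a')
j=31 s[j]='b': π[31]=2 (border 'ab')
j=32 s[j]='a': π[32]=3 (border 'aba')
j=33 s[j]='a': k: 3→1→0; π[33]=1 (border 'a')

[0, 0, 1, 2, 0, 0, 0, 0, 0, 0, 0, 1, 2, 3, 4, 5, 1, 2, 0, 1, 1, 1, 1, 1, 2, 0, 0, 1, 2, 3, 1, 2, 3, 1]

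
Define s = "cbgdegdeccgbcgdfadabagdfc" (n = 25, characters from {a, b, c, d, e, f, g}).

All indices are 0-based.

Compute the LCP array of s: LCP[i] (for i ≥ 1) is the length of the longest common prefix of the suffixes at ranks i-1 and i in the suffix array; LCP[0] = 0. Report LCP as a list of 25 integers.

[0, 1, 1, 0, 1, 1, 0, 1, 1, 1, 2, 0, 1, 2, 1, 2, 0, 1, 0, 1, 0, 1, 3, 2, 3]

rank | idx | suffix
   0 |  18 | abagdfc
   1 |  16 | adabagdfc
   2 |  20 | agdfc
   3 |  19 | bagdfc
   4 |  11 | bcgdfadabagdfc
   5 |   1 | bgdegdeccgbcgdfadabagdfc
   6 |  24 | c
   7 |   0 | cbgdegdeccgbcgdfadabagdfc
   8 |   8 | ccgbcgdfadabagdfc
   9 |   9 | cgbcgdfadabagdfc
  10 |  12 | cgdfadabagdfc
  11 |  17 | dabagdfc
  12 |   6 | deccgbcgdfadabagdfc
  13 |   3 | degdeccgbcgdfadabagdfc
  14 |  14 | dfadabagdfc
  15 |  22 | dfc
  16 |   7 | eccgbcgdfadabagdfc
  17 |   4 | egdeccgbcgdfadabagdfc
  18 |  15 | fadabagdfc
  19 |  23 | fc
  20 |  10 | gbcgdfadabagdfc
  21 |   5 | gdeccgbcgdfadabagdfc
  22 |   2 | gdegdeccgbcgdfadabagdfc
  23 |  13 | gdfadabagdfc
  24 |  21 | gdfc

SA = [18, 16, 20, 19, 11, 1, 24, 0, 8, 9, 12, 17, 6, 3, 14, 22, 7, 4, 15, 23, 10, 5, 2, 13, 21]
i: (SA[i-1],SA[i]) lcp shared
  1: (18,16) 1 'a'
  2: (16,20) 1 'a'
  3: (20,19) 0 ''
  4: (19,11) 1 'b'
  5: (11,1) 1 'b'
  6: (1,24) 0 ''
  7: (24,0) 1 'c'
  8: (0,8) 1 'c'
  9: (8,9) 1 'c'
  10: (9,12) 2 'cg'
  11: (12,17) 0 ''
  12: (17,6) 1 'd'
  13: (6,3) 2 'de'
  14: (3,14) 1 'd'
  15: (14,22) 2 'df'
  16: (22,7) 0 ''
  17: (7,4) 1 'e'
  18: (4,15) 0 ''
  19: (15,23) 1 'f'
  20: (23,10) 0 ''
  21: (10,5) 1 'g'
  22: (5,2) 3 'gde'
  23: (2,13) 2 'gd'
  24: (13,21) 3 'gdf'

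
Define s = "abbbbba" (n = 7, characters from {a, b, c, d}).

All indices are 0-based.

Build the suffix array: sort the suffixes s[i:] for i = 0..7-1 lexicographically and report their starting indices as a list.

rank→(start, suffix):
  0 → (6, 'a')
  1 → (0, 'abbbbba')
  2 → (5, 'ba')
  3 → (4, 'bba')
  4 → (3, 'bbba')
  5 → (2, 'bbbba')
  6 → (1, 'bbbbba')

[6, 0, 5, 4, 3, 2, 1]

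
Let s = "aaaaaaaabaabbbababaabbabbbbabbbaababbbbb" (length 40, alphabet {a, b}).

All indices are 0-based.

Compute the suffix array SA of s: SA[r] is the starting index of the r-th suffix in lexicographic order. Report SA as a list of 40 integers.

rank | idx | suffix
   0 |   0 | aaaaaaaabaabbbababaabbabbbbabbbaababbbbb
   1 |   1 | aaaaaaabaabbbababaabbabbbbabbbaababbbbb
   2 |   2 | aaaaaabaabbbababaabbabbbbabbbaababbbbb
   3 |   3 | aaaaabaabbbababaabbabbbbabbbaababbbbb
   4 |   4 | aaaabaabbbababaabbabbbbabbbaababbbbb
   5 |   5 | aaabaabbbababaabbabbbbabbbaababbbbb
   6 |   6 | aabaabbbababaabbabbbbabbbaababbbbb
   7 |  31 | aababbbbb
   8 |  18 | aabbabbbbabbbaababbbbb
   9 |   9 | aabbbababaabbabbbbabbbaababbbbb
  10 |  16 | abaabbabbbbabbbaababbbbb
  11 |   7 | abaabbbababaabbabbbbabbbaababbbbb
  12 |  14 | ababaabbabbbbabbbaababbbbb
  13 |  32 | ababbbbb
  14 |  19 | abbabbbbabbbaababbbbb
  15 |  27 | abbbaababbbbb
  16 |  10 | abbbababaabbabbbbabbbaababbbbb
  17 |  22 | abbbbabbbaababbbbb
  18 |  34 | abbbbb
  19 |  39 | b
  20 |  30 | baababbbbb
  21 |  17 | baabbabbbbabbbaababbbbb
  22 |   8 | baabbbababaabbabbbbabbbaababbbbb
  23 |  15 | babaabbabbbbabbbaababbbbb
  24 |  13 | bababaabbabbbbabbbaababbbbb
  25 |  26 | babbbaababbbbb
  26 |  21 | babbbbabbbaababbbbb
  27 |  33 | babbbbb
  28 |  38 | bb
  29 |  29 | bbaababbbbb
  30 |  12 | bbababaabbabbbbabbbaababbbbb
  31 |  25 | bbabbbaababbbbb
  32 |  20 | bbabbbbabbbaababbbbb
  33 |  37 | bbb
  34 |  28 | bbbaababbbbb
  35 |  11 | bbbababaabbabbbbabbbaababbbbb
  36 |  24 | bbbabbbaababbbbb
  37 |  36 | bbbb
  38 |  23 | bbbbabbbaababbbbb
  39 |  35 | bbbbb

[0, 1, 2, 3, 4, 5, 6, 31, 18, 9, 16, 7, 14, 32, 19, 27, 10, 22, 34, 39, 30, 17, 8, 15, 13, 26, 21, 33, 38, 29, 12, 25, 20, 37, 28, 11, 24, 36, 23, 35]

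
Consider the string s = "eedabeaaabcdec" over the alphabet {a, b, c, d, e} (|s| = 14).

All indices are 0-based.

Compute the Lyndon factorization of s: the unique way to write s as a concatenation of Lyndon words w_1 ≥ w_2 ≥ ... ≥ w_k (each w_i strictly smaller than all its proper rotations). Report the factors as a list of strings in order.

["e", "e", "d", "abe", "aaabcdec"]

emit factor 1: 'e' (i=0, period=1)
emit factor 2: 'e' (i=1, period=1)
emit factor 3: 'd' (i=2, period=1)
emit factor 4: 'abe' (i=3, period=3)
emit factor 5: 'aaabcdec' (i=6, period=8)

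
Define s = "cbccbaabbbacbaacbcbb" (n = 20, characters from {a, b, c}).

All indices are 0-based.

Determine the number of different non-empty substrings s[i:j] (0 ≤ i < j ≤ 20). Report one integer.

rank | idx | suffix
   0 |   5 | aabbbacbaacbcbb
   1 |  13 | aacbcbb
   2 |   6 | abbbacbaacbcbb
   3 |  10 | acbaacbcbb
   4 |  14 | acbcbb
   5 |  19 | b
   6 |   4 | baabbbacbaacbcbb
   7 |  12 | baacbcbb
   8 |   9 | bacbaacbcbb
   9 |  18 | bb
  10 |   8 | bbacbaacbcbb
  11 |   7 | bbbacbaacbcbb
  12 |  16 | bcbb
  13 |   1 | bccbaabbbacbaacbcbb
  14 |   3 | cbaabbbacbaacbcbb
  15 |  11 | cbaacbcbb
  16 |  17 | cbb
  17 |  15 | cbcbb
  18 |   0 | cbccbaabbbacbaacbcbb
  19 |   2 | ccbaabbbacbaacbcbb

SA = [5, 13, 6, 10, 14, 19, 4, 12, 9, 18, 8, 7, 16, 1, 3, 11, 17, 15, 0, 2]
[i] adj suffixes → lcp
  [1] 5/13 → 2 ('aa')
  [2] 13/6 → 1 ('a')
  [3] 6/10 → 1 ('a')
  [4] 10/14 → 3 ('acb')
  [5] 14/19 → 0 ('')
  [6] 19/4 → 1 ('b')
  [7] 4/12 → 3 ('baa')
  [8] 12/9 → 2 ('ba')
  [9] 9/18 → 1 ('b')
  [10] 18/8 → 2 ('bb')
  [11] 8/7 → 2 ('bb')
  [12] 7/16 → 1 ('b')
  [13] 16/1 → 2 ('bc')
  [14] 1/3 → 0 ('')
  [15] 3/11 → 4 ('cbaa')
  [16] 11/17 → 2 ('cb')
  [17] 17/15 → 2 ('cb')
  [18] 15/0 → 3 ('cbc')
  [19] 0/2 → 1 ('c')

n(n+1)/2 = 20·21/2 = 210
Σ LCP = 0 + 2 + 1 + 1 + 3 + 0 + 1 + 3 + 2 + 1 + 2 + 2 + 1 + 2 + 0 + 4 + 2 + 2 + 3 + 1 = 33
distinct = 210 − 33 = 177

177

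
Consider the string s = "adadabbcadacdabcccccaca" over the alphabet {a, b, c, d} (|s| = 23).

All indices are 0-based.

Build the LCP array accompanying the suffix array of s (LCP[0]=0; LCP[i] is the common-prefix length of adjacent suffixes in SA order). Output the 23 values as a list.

rank | idx | suffix
   0 |  22 | a
   1 |   4 | abbcadacdabcccccaca
   2 |  13 | abcccccaca
   3 |  20 | aca
   4 |  10 | acdabcccccaca
   5 |   2 | adabbcadacdabcccccaca
   6 |   8 | adacdabcccccaca
   7 |   0 | adadabbcadacdabcccccaca
   8 |   5 | bbcadacdabcccccaca
   9 |   6 | bcadacdabcccccaca
  10 |  14 | bcccccaca
  11 |  21 | ca
  12 |  19 | caca
  13 |   7 | cadacdabcccccaca
  14 |  18 | ccaca
  15 |  17 | cccaca
  16 |  16 | ccccaca
  17 |  15 | cccccaca
  18 |  11 | cdabcccccaca
  19 |   3 | dabbcadacdabcccccaca
  20 |  12 | dabcccccaca
  21 |   9 | dacdabcccccaca
  22 |   1 | dadabbcadacdabcccccaca

SA = [22, 4, 13, 20, 10, 2, 8, 0, 5, 6, 14, 21, 19, 7, 18, 17, 16, 15, 11, 3, 12, 9, 1]
rank  pair      lcp
   1  s[22:],s[4:]  1  'a'
   2  s[4:],s[13:]  2  'ab'
   3  s[13:],s[20:]  1  'a'
   4  s[20:],s[10:]  2  'ac'
   5  s[10:],s[2:]  1  'a'
   6  s[2:],s[8:]  3  'ada'
   7  s[8:],s[0:]  3  'ada'
   8  s[0:],s[5:]  0  ''
   9  s[5:],s[6:]  1  'b'
  10  s[6:],s[14:]  2  'bc'
  11  s[14:],s[21:]  0  ''
  12  s[21:],s[19:]  2  'ca'
  13  s[19:],s[7:]  2  'ca'
  14  s[7:],s[18:]  1  'c'
  15  s[18:],s[17:]  2  'cc'
  16  s[17:],s[16:]  3  'ccc'
  17  s[16:],s[15:]  4  'cccc'
  18  s[15:],s[11:]  1  'c'
  19  s[11:],s[3:]  0  ''
  20  s[3:],s[12:]  3  'dab'
  21  s[12:],s[9:]  2  'da'
  22  s[9:],s[1:]  2  'da'

[0, 1, 2, 1, 2, 1, 3, 3, 0, 1, 2, 0, 2, 2, 1, 2, 3, 4, 1, 0, 3, 2, 2]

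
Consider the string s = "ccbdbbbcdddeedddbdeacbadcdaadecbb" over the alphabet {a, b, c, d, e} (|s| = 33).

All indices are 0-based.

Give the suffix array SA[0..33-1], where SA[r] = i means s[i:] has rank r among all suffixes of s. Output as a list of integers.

rank | idx | suffix
   0 |  26 | aadecbb
   1 |  19 | acbadcdaadecbb
   2 |  22 | adcdaadecbb
   3 |  27 | adecbb
   4 |  32 | b
   5 |  21 | badcdaadecbb
   6 |  31 | bb
   7 |   4 | bbbcdddeedddbdeacbadcdaadecbb
   8 |   5 | bbcdddeedddbdeacbadcdaadecbb
   9 |   6 | bcdddeedddbdeacbadcdaadecbb
  10 |   2 | bdbbbcdddeedddbdeacbadcdaadecbb
  11 |  16 | bdeacbadcdaadecbb
  12 |  20 | cbadcdaadecbb
  13 |  30 | cbb
  14 |   1 | cbdbbbcdddeedddbdeacbadcdaadecbb
  15 |   0 | ccbdbbbcdddeedddbdeacbadcdaadecbb
  16 |  24 | cdaadecbb
  17 |   7 | cdddeedddbdeacbadcdaadecbb
  18 |  25 | daadecbb
  19 |   3 | dbbbcdddeedddbdeacbadcdaadecbb
  20 |  15 | dbdeacbadcdaadecbb
  21 |  23 | dcdaadecbb
  22 |  14 | ddbdeacbadcdaadecbb
  23 |  13 | dddbdeacbadcdaadecbb
  24 |   8 | dddeedddbdeacbadcdaadecbb
  25 |   9 | ddeedddbdeacbadcdaadecbb
  26 |  17 | deacbadcdaadecbb
  27 |  28 | decbb
  28 |  10 | deedddbdeacbadcdaadecbb
  29 |  18 | eacbadcdaadecbb
  30 |  29 | ecbb
  31 |  12 | edddbdeacbadcdaadecbb
  32 |  11 | eedddbdeacbadcdaadecbb

[26, 19, 22, 27, 32, 21, 31, 4, 5, 6, 2, 16, 20, 30, 1, 0, 24, 7, 25, 3, 15, 23, 14, 13, 8, 9, 17, 28, 10, 18, 29, 12, 11]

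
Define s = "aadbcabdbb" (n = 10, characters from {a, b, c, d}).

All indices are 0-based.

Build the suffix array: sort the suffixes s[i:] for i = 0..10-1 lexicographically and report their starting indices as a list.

sorted suffixes:
  #0 SA[0]=0  'aadbcabdbb'
  #1 SA[1]=5  'abdbb'
  #2 SA[2]=1  'adbcabdbb'
  #3 SA[3]=9  'b'
  #4 SA[4]=8  'bb'
  #5 SA[5]=3  'bcabdbb'
  #6 SA[6]=6  'bdbb'
  #7 SA[7]=4  'cabdbb'
  #8 SA[8]=7  'dbb'
  #9 SA[9]=2  'dbcabdbb'

[0, 5, 1, 9, 8, 3, 6, 4, 7, 2]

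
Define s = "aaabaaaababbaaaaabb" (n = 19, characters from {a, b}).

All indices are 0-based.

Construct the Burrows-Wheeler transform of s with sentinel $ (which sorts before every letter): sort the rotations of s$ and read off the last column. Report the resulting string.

rank  rotation              last
    0  $aaabaaaababbaaaaabb  b
    1  aaaaabb$aaabaaaababb  b
    2  aaaababbaaaaabb$aaab  b
    3  aaaabb$aaabaaaababba  a
    4  aaabaaaababbaaaaabb$  $
    5  aaababbaaaaabb$aaaba  a
    6  aaabb$aaabaaaababbaa  a
    7  aabaaaababbaaaaabb$a  a
    8  aababbaaaaabb$aaabaa  a
    9  aabb$aaabaaaababbaaa  a
   10  abaaaababbaaaaabb$aa  a
   11  ababbaaaaabb$aaabaaa  a
   12  abb$aaabaaaababbaaaa  a
   13  abbaaaaabb$aaabaaaab  b
   14  b$aaabaaaababbaaaaab  b
   15  baaaaabb$aaabaaaabab  b
   16  baaaababbaaaaabb$aaa  a
   17  babbaaaaabb$aaabaaaa  a
   18  bb$aaabaaaababbaaaaa  a
   19  bbaaaaabb$aaabaaaaba  a

bbba$aaaaaaaabbbaaaa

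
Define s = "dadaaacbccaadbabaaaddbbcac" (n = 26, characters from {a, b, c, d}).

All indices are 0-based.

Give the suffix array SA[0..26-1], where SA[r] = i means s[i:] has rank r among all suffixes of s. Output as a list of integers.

[3, 16, 4, 10, 17, 14, 24, 5, 1, 11, 18, 15, 13, 21, 22, 7, 25, 9, 23, 6, 8, 2, 0, 12, 20, 19]

rank | idx | suffix
   0 |   3 | aaacbccaadbabaaaddbbcac
   1 |  16 | aaaddbbcac
   2 |   4 | aacbccaadbabaaaddbbcac
   3 |  10 | aadbabaaaddbbcac
   4 |  17 | aaddbbcac
   5 |  14 | abaaaddbbcac
   6 |  24 | ac
   7 |   5 | acbccaadbabaaaddbbcac
   8 |   1 | adaaacbccaadbabaaaddbbcac
   9 |  11 | adbabaaaddbbcac
  10 |  18 | addbbcac
  11 |  15 | baaaddbbcac
  12 |  13 | babaaaddbbcac
  13 |  21 | bbcac
  14 |  22 | bcac
  15 |   7 | bccaadbabaaaddbbcac
  16 |  25 | c
  17 |   9 | caadbabaaaddbbcac
  18 |  23 | cac
  19 |   6 | cbccaadbabaaaddbbcac
  20 |   8 | ccaadbabaaaddbbcac
  21 |   2 | daaacbccaadbabaaaddbbcac
  22 |   0 | dadaaacbccaadbabaaaddbbcac
  23 |  12 | dbabaaaddbbcac
  24 |  20 | dbbcac
  25 |  19 | ddbbcac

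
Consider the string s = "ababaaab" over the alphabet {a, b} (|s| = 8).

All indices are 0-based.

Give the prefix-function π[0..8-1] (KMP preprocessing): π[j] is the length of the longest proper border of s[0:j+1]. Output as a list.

π[0] = 0
j=1 s[j]='b': π[1]=0 (border '')
j=2 s[j]='a': π[2]=1 (border 'a')
j=3 s[j]='b': π[3]=2 (border 'ab')
j=4 s[j]='a': π[4]=3 (border 'aba')
j=5 s[j]='a': k: 3→1→0; π[5]=1 (border 'a')
j=6 s[j]='a': k: 1→0; π[6]=1 (border 'a')
j=7 s[j]='b': π[7]=2 (border 'ab')

[0, 0, 1, 2, 3, 1, 1, 2]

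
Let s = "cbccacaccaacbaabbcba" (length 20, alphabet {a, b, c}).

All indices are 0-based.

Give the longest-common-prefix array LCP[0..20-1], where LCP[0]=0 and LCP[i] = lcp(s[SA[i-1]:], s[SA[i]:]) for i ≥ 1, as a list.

[0, 1, 2, 1, 1, 2, 2, 0, 2, 1, 1, 2, 0, 2, 3, 1, 3, 2, 1, 3]

rank→(start, suffix):
  0 → (19, 'a')
  1 → (13, 'aabbcba')
  2 → (9, 'aacbaabbcba')
  3 → (14, 'abbcba')
  4 → (4, 'acaccaacbaabbcba')
  5 → (10, 'acbaabbcba')
  6 → (6, 'accaacbaabbcba')
  7 → (18, 'ba')
  8 → (12, 'baabbcba')
  9 → (15, 'bbcba')
  10 → (16, 'bcba')
  11 → (1, 'bccacaccaacbaabbcba')
  12 → (8, 'caacbaabbcba')
  13 → (3, 'cacaccaacbaabbcba')
  14 → (5, 'caccaacbaabbcba')
  15 → (17, 'cba')
  16 → (11, 'cbaabbcba')
  17 → (0, 'cbccacaccaacbaabbcba')
  18 → (7, 'ccaacbaabbcba')
  19 → (2, 'ccacaccaacbaabbcba')

SA = [19, 13, 9, 14, 4, 10, 6, 18, 12, 15, 16, 1, 8, 3, 5, 17, 11, 0, 7, 2]
rank  pair      lcp
   1  s[19:],s[13:]  1  'a'
   2  s[13:],s[9:]  2  'aa'
   3  s[9:],s[14:]  1  'a'
   4  s[14:],s[4:]  1  'a'
   5  s[4:],s[10:]  2  'ac'
   6  s[10:],s[6:]  2  'ac'
   7  s[6:],s[18:]  0  ''
   8  s[18:],s[12:]  2  'ba'
   9  s[12:],s[15:]  1  'b'
  10  s[15:],s[16:]  1  'b'
  11  s[16:],s[1:]  2  'bc'
  12  s[1:],s[8:]  0  ''
  13  s[8:],s[3:]  2  'ca'
  14  s[3:],s[5:]  3  'cac'
  15  s[5:],s[17:]  1  'c'
  16  s[17:],s[11:]  3  'cba'
  17  s[11:],s[0:]  2  'cb'
  18  s[0:],s[7:]  1  'c'
  19  s[7:],s[2:]  3  'cca'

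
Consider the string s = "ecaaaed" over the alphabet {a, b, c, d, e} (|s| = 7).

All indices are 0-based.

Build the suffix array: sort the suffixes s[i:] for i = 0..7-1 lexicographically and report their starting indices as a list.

[2, 3, 4, 1, 6, 0, 5]

rank→(start, suffix):
  0 → (2, 'aaaed')
  1 → (3, 'aaed')
  2 → (4, 'aed')
  3 → (1, 'caaaed')
  4 → (6, 'd')
  5 → (0, 'ecaaaed')
  6 → (5, 'ed')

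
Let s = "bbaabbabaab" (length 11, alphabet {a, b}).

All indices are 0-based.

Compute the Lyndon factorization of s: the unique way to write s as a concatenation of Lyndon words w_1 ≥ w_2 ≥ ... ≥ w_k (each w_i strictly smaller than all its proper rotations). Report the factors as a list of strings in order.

["b", "b", "aabbab", "aab"]

emit factor 1: 'b' (i=0, period=1)
emit factor 2: 'b' (i=1, period=1)
emit factor 3: 'aabbab' (i=2, period=6)
emit factor 4: 'aab' (i=8, period=3)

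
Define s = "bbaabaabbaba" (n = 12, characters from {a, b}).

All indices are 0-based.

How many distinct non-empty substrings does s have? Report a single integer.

rank→(start, suffix):
  0 → (11, 'a')
  1 → (2, 'aabaabbaba')
  2 → (5, 'aabbaba')
  3 → (9, 'aba')
  4 → (3, 'abaabbaba')
  5 → (6, 'abbaba')
  6 → (10, 'ba')
  7 → (1, 'baabaabbaba')
  8 → (4, 'baabbaba')
  9 → (8, 'baba')
  10 → (0, 'bbaabaabbaba')
  11 → (7, 'bbaba')

SA = [11, 2, 5, 9, 3, 6, 10, 1, 4, 8, 0, 7]
i: (SA[i-1],SA[i]) lcp shared
  1: (11,2) 1 'a'
  2: (2,5) 3 'aab'
  3: (5,9) 1 'a'
  4: (9,3) 3 'aba'
  5: (3,6) 2 'ab'
  6: (6,10) 0 ''
  7: (10,1) 2 'ba'
  8: (1,4) 4 'baab'
  9: (4,8) 2 'ba'
  10: (8,0) 1 'b'
  11: (0,7) 3 'bba'

n(n+1)/2 = 12·13/2 = 78
Σ LCP = 0 + 1 + 3 + 1 + 3 + 2 + 0 + 2 + 4 + 2 + 1 + 3 = 22
distinct = 78 − 22 = 56

56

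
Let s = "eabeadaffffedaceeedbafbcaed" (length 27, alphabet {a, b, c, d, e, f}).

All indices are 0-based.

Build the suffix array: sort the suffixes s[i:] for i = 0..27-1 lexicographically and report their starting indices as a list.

[1, 13, 4, 24, 20, 6, 19, 22, 2, 23, 14, 26, 12, 5, 18, 0, 3, 25, 11, 17, 16, 15, 21, 10, 9, 8, 7]

rank | idx | suffix
   0 |   1 | abeadaffffedaceeedbafbcaed
   1 |  13 | aceeedbafbcaed
   2 |   4 | adaffffedaceeedbafbcaed
   3 |  24 | aed
   4 |  20 | afbcaed
   5 |   6 | affffedaceeedbafbcaed
   6 |  19 | bafbcaed
   7 |  22 | bcaed
   8 |   2 | beadaffffedaceeedbafbcaed
   9 |  23 | caed
  10 |  14 | ceeedbafbcaed
  11 |  26 | d
  12 |  12 | daceeedbafbcaed
  13 |   5 | daffffedaceeedbafbcaed
  14 |  18 | dbafbcaed
  15 |   0 | eabeadaffffedaceeedbafbcaed
  16 |   3 | eadaffffedaceeedbafbcaed
  17 |  25 | ed
  18 |  11 | edaceeedbafbcaed
  19 |  17 | edbafbcaed
  20 |  16 | eedbafbcaed
  21 |  15 | eeedbafbcaed
  22 |  21 | fbcaed
  23 |  10 | fedaceeedbafbcaed
  24 |   9 | ffedaceeedbafbcaed
  25 |   8 | fffedaceeedbafbcaed
  26 |   7 | ffffedaceeedbafbcaed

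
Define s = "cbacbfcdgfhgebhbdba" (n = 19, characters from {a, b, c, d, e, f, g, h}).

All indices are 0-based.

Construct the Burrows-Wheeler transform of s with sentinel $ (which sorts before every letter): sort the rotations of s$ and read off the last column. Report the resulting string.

abbdchce$afbcgbghdbf

rank  rotation              last
    0  $cbacbfcdgfhgebhbdba  a
    1  a$cbacbfcdgfhgebhbdb  b
    2  acbfcdgfhgebhbdba$cb  b
    3  ba$cbacbfcdgfhgebhbd  d
    4  bacbfcdgfhgebhbdba$c  c
    5  bdba$cbacbfcdgfhgebh  h
    6  bfcdgfhgebhbdba$cbac  c
    7  bhbdba$cbacbfcdgfhge  e
    8  cbacbfcdgfhgebhbdba$  $
    9  cbfcdgfhgebhbdba$cba  a
   10  cdgfhgebhbdba$cbacbf  f
   11  dba$cbacbfcdgfhgebhb  b
   12  dgfhgebhbdba$cbacbfc  c
   13  ebhbdba$cbacbfcdgfhg  g
   14  fcdgfhgebhbdba$cbacb  b
   15  fhgebhbdba$cbacbfcdg  g
   16  gebhbdba$cbacbfcdgfh  h
   17  gfhgebhbdba$cbacbfcd  d
   18  hbdba$cbacbfcdgfhgeb  b
   19  hgebhbdba$cbacbfcdgf  f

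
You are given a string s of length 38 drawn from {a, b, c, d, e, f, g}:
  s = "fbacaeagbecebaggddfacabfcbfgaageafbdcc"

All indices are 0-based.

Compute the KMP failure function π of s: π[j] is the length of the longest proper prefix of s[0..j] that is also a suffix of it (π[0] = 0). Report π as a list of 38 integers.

π[0] = 0
j=1 s[j]='b': π[1]=0 (border '')
j=2 s[j]='a': π[2]=0 (border '')
j=3 s[j]='c': π[3]=0 (border '')
j=4 s[j]='a': π[4]=0 (border '')
j=5 s[j]='e': π[5]=0 (border '')
j=6 s[j]='a': π[6]=0 (border '')
j=7 s[j]='g': π[7]=0 (border '')
j=8 s[j]='b': π[8]=0 (border '')
j=9 s[j]='e': π[9]=0 (border '')
j=10 s[j]='c': π[10]=0 (border '')
j=11 s[j]='e': π[11]=0 (border '')
j=12 s[j]='b': π[12]=0 (border '')
j=13 s[j]='a': π[13]=0 (border '')
j=14 s[j]='g': π[14]=0 (border '')
j=15 s[j]='g': π[15]=0 (border '')
j=16 s[j]='d': π[16]=0 (border '')
j=17 s[j]='d': π[17]=0 (border '')
j=18 s[j]='f': π[18]=1 (border 'f')
j=19 s[j]='a': k: 1→0; π[19]=0 (border '')
j=20 s[j]='c': π[20]=0 (border '')
j=21 s[j]='a': π[21]=0 (border '')
j=22 s[j]='b': π[22]=0 (border '')
j=23 s[j]='f': π[23]=1 (border 'f')
j=24 s[j]='c': k: 1→0; π[24]=0 (border '')
j=25 s[j]='b': π[25]=0 (border '')
j=26 s[j]='f': π[26]=1 (border 'f')
j=27 s[j]='g': k: 1→0; π[27]=0 (border '')
j=28 s[j]='a': π[28]=0 (border '')
j=29 s[j]='a': π[29]=0 (border '')
j=30 s[j]='g': π[30]=0 (border '')
j=31 s[j]='e': π[31]=0 (border '')
j=32 s[j]='a': π[32]=0 (border '')
j=33 s[j]='f': π[33]=1 (border 'f')
j=34 s[j]='b': π[34]=2 (border 'fb')
j=35 s[j]='d': k: 2→0; π[35]=0 (border '')
j=36 s[j]='c': π[36]=0 (border '')
j=37 s[j]='c': π[37]=0 (border '')

[0, 0, 0, 0, 0, 0, 0, 0, 0, 0, 0, 0, 0, 0, 0, 0, 0, 0, 1, 0, 0, 0, 0, 1, 0, 0, 1, 0, 0, 0, 0, 0, 0, 1, 2, 0, 0, 0]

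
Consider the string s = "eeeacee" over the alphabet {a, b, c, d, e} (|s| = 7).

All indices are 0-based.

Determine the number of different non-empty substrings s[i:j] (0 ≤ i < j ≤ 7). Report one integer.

22

sorted suffixes:
  #0 SA[0]=3  'acee'
  #1 SA[1]=4  'cee'
  #2 SA[2]=6  'e'
  #3 SA[3]=2  'eacee'
  #4 SA[4]=5  'ee'
  #5 SA[5]=1  'eeacee'
  #6 SA[6]=0  'eeeacee'

SA = [3, 4, 6, 2, 5, 1, 0]
i: (SA[i-1],SA[i]) lcp shared
  1: (3,4) 0 ''
  2: (4,6) 0 ''
  3: (6,2) 1 'e'
  4: (2,5) 1 'e'
  5: (5,1) 2 'ee'
  6: (1,0) 2 'ee'

n(n+1)/2 = 7·8/2 = 28
Σ LCP = 0 + 0 + 0 + 1 + 1 + 2 + 2 = 6
distinct = 28 − 6 = 22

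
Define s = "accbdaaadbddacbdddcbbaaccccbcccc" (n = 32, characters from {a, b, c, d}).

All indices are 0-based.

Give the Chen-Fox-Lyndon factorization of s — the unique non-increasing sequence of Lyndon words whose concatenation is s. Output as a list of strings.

emit factor 1: 'accbd' (i=0, period=5)
emit factor 2: 'aaadbddacbdddcbbaaccccbcccc' (i=5, period=27)

["accbd", "aaadbddacbdddcbbaaccccbcccc"]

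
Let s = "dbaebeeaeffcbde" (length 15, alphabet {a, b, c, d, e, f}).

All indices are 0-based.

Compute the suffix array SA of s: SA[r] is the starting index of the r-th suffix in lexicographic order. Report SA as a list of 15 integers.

rank | idx | suffix
   0 |   2 | aebeeaeffcbde
   1 |   7 | aeffcbde
   2 |   1 | baebeeaeffcbde
   3 |  12 | bde
   4 |   4 | beeaeffcbde
   5 |  11 | cbde
   6 |   0 | dbaebeeaeffcbde
   7 |  13 | de
   8 |  14 | e
   9 |   6 | eaeffcbde
  10 |   3 | ebeeaeffcbde
  11 |   5 | eeaeffcbde
  12 |   8 | effcbde
  13 |  10 | fcbde
  14 |   9 | ffcbde

[2, 7, 1, 12, 4, 11, 0, 13, 14, 6, 3, 5, 8, 10, 9]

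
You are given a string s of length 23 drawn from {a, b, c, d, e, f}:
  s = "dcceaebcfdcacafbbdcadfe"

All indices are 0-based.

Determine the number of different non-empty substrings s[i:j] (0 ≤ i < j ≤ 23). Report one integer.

sorted suffixes:
  #0 SA[0]=11  'acafbbdcadfe'
  #1 SA[1]=19  'adfe'
  #2 SA[2]=4  'aebcfdcacafbbdcadfe'
  #3 SA[3]=13  'afbbdcadfe'
  #4 SA[4]=15  'bbdcadfe'
  #5 SA[5]=6  'bcfdcacafbbdcadfe'
  #6 SA[6]=16  'bdcadfe'
  #7 SA[7]=10  'cacafbbdcadfe'
  #8 SA[8]=18  'cadfe'
  #9 SA[9]=12  'cafbbdcadfe'
  #10 SA[10]=1  'cceaebcfdcacafbbdcadfe'
  #11 SA[11]=2  'ceaebcfdcacafbbdcadfe'
  #12 SA[12]=7  'cfdcacafbbdcadfe'
  #13 SA[13]=9  'dcacafbbdcadfe'
  #14 SA[14]=17  'dcadfe'
  #15 SA[15]=0  'dcceaebcfdcacafbbdcadfe'
  #16 SA[16]=20  'dfe'
  #17 SA[17]=22  'e'
  #18 SA[18]=3  'eaebcfdcacafbbdcadfe'
  #19 SA[19]=5  'ebcfdcacafbbdcadfe'
  #20 SA[20]=14  'fbbdcadfe'
  #21 SA[21]=8  'fdcacafbbdcadfe'
  #22 SA[22]=21  'fe'

SA = [11, 19, 4, 13, 15, 6, 16, 10, 18, 12, 1, 2, 7, 9, 17, 0, 20, 22, 3, 5, 14, 8, 21]
[i] adj suffixes → lcp
  [1] 11/19 → 1 ('a')
  [2] 19/4 → 1 ('a')
  [3] 4/13 → 1 ('a')
  [4] 13/15 → 0 ('')
  [5] 15/6 → 1 ('b')
  [6] 6/16 → 1 ('b')
  [7] 16/10 → 0 ('')
  [8] 10/18 → 2 ('ca')
  [9] 18/12 → 2 ('ca')
  [10] 12/1 → 1 ('c')
  [11] 1/2 → 1 ('c')
  [12] 2/7 → 1 ('c')
  [13] 7/9 → 0 ('')
  [14] 9/17 → 3 ('dca')
  [15] 17/0 → 2 ('dc')
  [16] 0/20 → 1 ('d')
  [17] 20/22 → 0 ('')
  [18] 22/3 → 1 ('e')
  [19] 3/5 → 1 ('e')
  [20] 5/14 → 0 ('')
  [21] 14/8 → 1 ('f')
  [22] 8/21 → 1 ('f')

n(n+1)/2 = 23·24/2 = 276
Σ LCP = 0 + 1 + 1 + 1 + 0 + 1 + 1 + 0 + 2 + 2 + 1 + 1 + 1 + 0 + 3 + 2 + 1 + 0 + 1 + 1 + 0 + 1 + 1 = 22
distinct = 276 − 22 = 254

254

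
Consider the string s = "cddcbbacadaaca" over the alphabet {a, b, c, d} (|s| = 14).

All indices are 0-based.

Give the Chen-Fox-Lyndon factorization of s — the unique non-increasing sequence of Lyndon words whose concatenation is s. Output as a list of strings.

["cdd", "c", "b", "b", "acad", "aac", "a"]

emit factor 1: 'cdd' (i=0, period=3)
emit factor 2: 'c' (i=3, period=1)
emit factor 3: 'b' (i=4, period=1)
emit factor 4: 'b' (i=5, period=1)
emit factor 5: 'acad' (i=6, period=4)
emit factor 6: 'aac' (i=10, period=3)
emit factor 7: 'a' (i=13, period=1)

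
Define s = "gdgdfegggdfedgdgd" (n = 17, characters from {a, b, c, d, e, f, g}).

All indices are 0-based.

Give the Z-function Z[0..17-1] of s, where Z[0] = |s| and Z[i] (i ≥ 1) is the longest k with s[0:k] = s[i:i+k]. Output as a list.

Z[0]=17
i=1: fresh scan; Z[1]=0
i=2: fresh scan; Z[2]=2 extend→box=[2,4)
i=3: min(r-i=1, Z[1]=0)=0; Z[3]=0
i=4: fresh scan; Z[4]=0
i=5: fresh scan; Z[5]=0
i=6: fresh scan; Z[6]=1 extend→box=[6,7)
i=7: fresh scan; Z[7]=1 extend→box=[7,8)
i=8: fresh scan; Z[8]=2 extend→box=[8,10)
i=9: min(r-i=1, Z[1]=0)=0; Z[9]=0
i=10: fresh scan; Z[10]=0
i=11: fresh scan; Z[11]=0
i=12: fresh scan; Z[12]=0
i=13: fresh scan; Z[13]=4 extend→box=[13,17)
i=14: min(r-i=3, Z[1]=0)=0; Z[14]=0
i=15: min(r-i=2, Z[2]=2)=2; Z[15]=2
i=16: min(r-i=1, Z[3]=0)=0; Z[16]=0

[17, 0, 2, 0, 0, 0, 1, 1, 2, 0, 0, 0, 0, 4, 0, 2, 0]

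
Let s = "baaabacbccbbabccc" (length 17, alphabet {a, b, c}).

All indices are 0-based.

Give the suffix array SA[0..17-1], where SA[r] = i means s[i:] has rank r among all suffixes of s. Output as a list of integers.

[1, 2, 3, 12, 5, 0, 11, 4, 10, 7, 13, 16, 9, 6, 15, 8, 14]

rank | idx | suffix
   0 |   1 | aaabacbccbbabccc
   1 |   2 | aabacbccbbabccc
   2 |   3 | abacbccbbabccc
   3 |  12 | abccc
   4 |   5 | acbccbbabccc
   5 |   0 | baaabacbccbbabccc
   6 |  11 | babccc
   7 |   4 | bacbccbbabccc
   8 |  10 | bbabccc
   9 |   7 | bccbbabccc
  10 |  13 | bccc
  11 |  16 | c
  12 |   9 | cbbabccc
  13 |   6 | cbccbbabccc
  14 |  15 | cc
  15 |   8 | ccbbabccc
  16 |  14 | ccc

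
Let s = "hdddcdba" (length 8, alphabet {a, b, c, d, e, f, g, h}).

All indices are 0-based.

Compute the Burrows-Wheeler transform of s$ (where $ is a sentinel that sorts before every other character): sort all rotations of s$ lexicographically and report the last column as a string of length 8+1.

rank  rotation   last
    0  $hdddcdba  a
    1  a$hdddcdb  b
    2  ba$hdddcd  d
    3  cdba$hddd  d
    4  dba$hdddc  c
    5  dcdba$hdd  d
    6  ddcdba$hd  d
    7  dddcdba$h  h
    8  hdddcdba$  $

abddcddh$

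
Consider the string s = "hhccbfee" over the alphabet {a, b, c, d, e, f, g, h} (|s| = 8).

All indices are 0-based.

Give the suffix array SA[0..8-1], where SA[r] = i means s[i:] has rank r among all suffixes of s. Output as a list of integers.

sorted suffixes:
  #0 SA[0]=4  'bfee'
  #1 SA[1]=3  'cbfee'
  #2 SA[2]=2  'ccbfee'
  #3 SA[3]=7  'e'
  #4 SA[4]=6  'ee'
  #5 SA[5]=5  'fee'
  #6 SA[6]=1  'hccbfee'
  #7 SA[7]=0  'hhccbfee'

[4, 3, 2, 7, 6, 5, 1, 0]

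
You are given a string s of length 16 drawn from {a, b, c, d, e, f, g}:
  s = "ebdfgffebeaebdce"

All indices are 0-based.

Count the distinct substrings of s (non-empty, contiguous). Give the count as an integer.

123

rank→(start, suffix):
  0 → (10, 'aebdce')
  1 → (12, 'bdce')
  2 → (1, 'bdfgffebeaebdce')
  3 → (8, 'beaebdce')
  4 → (14, 'ce')
  5 → (13, 'dce')
  6 → (2, 'dfgffebeaebdce')
  7 → (15, 'e')
  8 → (9, 'eaebdce')
  9 → (11, 'ebdce')
  10 → (0, 'ebdfgffebeaebdce')
  11 → (7, 'ebeaebdce')
  12 → (6, 'febeaebdce')
  13 → (5, 'ffebeaebdce')
  14 → (3, 'fgffebeaebdce')
  15 → (4, 'gffebeaebdce')

SA = [10, 12, 1, 8, 14, 13, 2, 15, 9, 11, 0, 7, 6, 5, 3, 4]
i: (SA[i-1],SA[i]) lcp shared
  1: (10,12) 0 ''
  2: (12,1) 2 'bd'
  3: (1,8) 1 'b'
  4: (8,14) 0 ''
  5: (14,13) 0 ''
  6: (13,2) 1 'd'
  7: (2,15) 0 ''
  8: (15,9) 1 'e'
  9: (9,11) 1 'e'
  10: (11,0) 3 'ebd'
  11: (0,7) 2 'eb'
  12: (7,6) 0 ''
  13: (6,5) 1 'f'
  14: (5,3) 1 'f'
  15: (3,4) 0 ''

n(n+1)/2 = 16·17/2 = 136
Σ LCP = 0 + 0 + 2 + 1 + 0 + 0 + 1 + 0 + 1 + 1 + 3 + 2 + 0 + 1 + 1 + 0 = 13
distinct = 136 − 13 = 123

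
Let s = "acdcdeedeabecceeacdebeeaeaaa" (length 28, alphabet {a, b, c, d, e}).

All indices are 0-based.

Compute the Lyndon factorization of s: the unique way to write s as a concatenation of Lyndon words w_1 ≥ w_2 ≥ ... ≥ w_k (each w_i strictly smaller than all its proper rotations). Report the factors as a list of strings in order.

["acdcdeede", "abecceeacdebeeae", "a", "a", "a"]

emit factor 1: 'acdcdeede' (i=0, period=9)
emit factor 2: 'abecceeacdebeeae' (i=9, period=16)
emit factor 3: 'a' (i=25, period=1)
emit factor 4: 'a' (i=26, period=1)
emit factor 5: 'a' (i=27, period=1)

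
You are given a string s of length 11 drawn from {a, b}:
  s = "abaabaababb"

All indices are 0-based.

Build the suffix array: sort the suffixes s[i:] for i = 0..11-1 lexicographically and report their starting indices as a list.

[2, 5, 0, 3, 6, 8, 10, 1, 4, 7, 9]

rank→(start, suffix):
  0 → (2, 'aabaababb')
  1 → (5, 'aababb')
  2 → (0, 'abaabaababb')
  3 → (3, 'abaababb')
  4 → (6, 'ababb')
  5 → (8, 'abb')
  6 → (10, 'b')
  7 → (1, 'baabaababb')
  8 → (4, 'baababb')
  9 → (7, 'babb')
  10 → (9, 'bb')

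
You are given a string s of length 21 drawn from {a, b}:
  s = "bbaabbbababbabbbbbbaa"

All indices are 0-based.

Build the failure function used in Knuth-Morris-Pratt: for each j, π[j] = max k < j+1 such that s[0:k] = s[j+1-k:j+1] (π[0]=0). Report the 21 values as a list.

[0, 1, 0, 0, 1, 2, 2, 3, 1, 0, 1, 2, 3, 1, 2, 2, 2, 2, 2, 3, 4]

π[0] = 0
j=1 s[j]='b': π[1]=1 (border 'b')
j=2 s[j]='a': k: 1→0; π[2]=0 (border '')
j=3 s[j]='a': π[3]=0 (border '')
j=4 s[j]='b': π[4]=1 (border 'b')
j=5 s[j]='b': π[5]=2 (border 'bb')
j=6 s[j]='b': k: 2→1; π[6]=2 (border 'bb')
j=7 s[j]='a': π[7]=3 (border 'bba')
j=8 s[j]='b': k: 3→0; π[8]=1 (border 'b')
j=9 s[j]='a': k: 1→0; π[9]=0 (border '')
j=10 s[j]='b': π[10]=1 (border 'b')
j=11 s[j]='b': π[11]=2 (border 'bb')
j=12 s[j]='a': π[12]=3 (border 'bba')
j=13 s[j]='b': k: 3→0; π[13]=1 (border 'b')
j=14 s[j]='b': π[14]=2 (border 'bb')
j=15 s[j]='b': k: 2→1; π[15]=2 (border 'bb')
j=16 s[j]='b': k: 2→1; π[16]=2 (border 'bb')
j=17 s[j]='b': k: 2→1; π[17]=2 (border 'bb')
j=18 s[j]='b': k: 2→1; π[18]=2 (border 'bb')
j=19 s[j]='a': π[19]=3 (border 'bba')
j=20 s[j]='a': π[20]=4 (border 'bbaa')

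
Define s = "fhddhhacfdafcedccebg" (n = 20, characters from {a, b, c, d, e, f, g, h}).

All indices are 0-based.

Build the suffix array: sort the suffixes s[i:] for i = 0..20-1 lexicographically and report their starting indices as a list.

rank | idx | suffix
   0 |   6 | acfdafcedccebg
   1 |  10 | afcedccebg
   2 |  18 | bg
   3 |  15 | ccebg
   4 |  16 | cebg
   5 |  12 | cedccebg
   6 |   7 | cfdafcedccebg
   7 |   9 | dafcedccebg
   8 |  14 | dccebg
   9 |   2 | ddhhacfdafcedccebg
  10 |   3 | dhhacfdafcedccebg
  11 |  17 | ebg
  12 |  13 | edccebg
  13 |  11 | fcedccebg
  14 |   8 | fdafcedccebg
  15 |   0 | fhddhhacfdafcedccebg
  16 |  19 | g
  17 |   5 | hacfdafcedccebg
  18 |   1 | hddhhacfdafcedccebg
  19 |   4 | hhacfdafcedccebg

[6, 10, 18, 15, 16, 12, 7, 9, 14, 2, 3, 17, 13, 11, 8, 0, 19, 5, 1, 4]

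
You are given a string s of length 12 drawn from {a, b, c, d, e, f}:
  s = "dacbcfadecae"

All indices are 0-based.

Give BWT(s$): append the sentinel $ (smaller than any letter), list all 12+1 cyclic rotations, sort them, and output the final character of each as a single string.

edfcceab$aadc

rank  rotation       last
    0  $dacbcfadecae  e
    1  acbcfadecae$d  d
    2  adecae$dacbcf  f
    3  ae$dacbcfadec  c
    4  bcfadecae$dac  c
    5  cae$dacbcfade  e
    6  cbcfadecae$da  a
    7  cfadecae$dacb  b
    8  dacbcfadecae$  $
    9  decae$dacbcfa  a
   10  e$dacbcfadeca  a
   11  ecae$dacbcfad  d
   12  fadecae$dacbc  c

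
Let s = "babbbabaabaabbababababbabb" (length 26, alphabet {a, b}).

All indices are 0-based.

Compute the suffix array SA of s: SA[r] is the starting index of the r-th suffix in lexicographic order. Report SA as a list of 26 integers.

[7, 10, 5, 8, 14, 16, 18, 23, 11, 20, 1, 25, 6, 9, 4, 13, 15, 17, 22, 19, 0, 24, 3, 12, 21, 2]

sorted suffixes:
  #0 SA[0]=7  'aabaabbababababbabb'
  #1 SA[1]=10  'aabbababababbabb'
  #2 SA[2]=5  'abaabaabbababababbabb'
  #3 SA[3]=8  'abaabbababababbabb'
  #4 SA[4]=14  'ababababbabb'
  #5 SA[5]=16  'abababbabb'
  #6 SA[6]=18  'ababbabb'
  #7 SA[7]=23  'abb'
  #8 SA[8]=11  'abbababababbabb'
  #9 SA[9]=20  'abbabb'
  #10 SA[10]=1  'abbbabaabaabbababababbabb'
  #11 SA[11]=25  'b'
  #12 SA[12]=6  'baabaabbababababbabb'
  #13 SA[13]=9  'baabbababababbabb'
  #14 SA[14]=4  'babaabaabbababababbabb'
  #15 SA[15]=13  'bababababbabb'
  #16 SA[16]=15  'babababbabb'
  #17 SA[17]=17  'bababbabb'
  #18 SA[18]=22  'babb'
  #19 SA[19]=19  'babbabb'
  #20 SA[20]=0  'babbbabaabaabbababababbabb'
  #21 SA[21]=24  'bb'
  #22 SA[22]=3  'bbabaabaabbababababbabb'
  #23 SA[23]=12  'bbababababbabb'
  #24 SA[24]=21  'bbabb'
  #25 SA[25]=2  'bbbabaabaabbababababbabb'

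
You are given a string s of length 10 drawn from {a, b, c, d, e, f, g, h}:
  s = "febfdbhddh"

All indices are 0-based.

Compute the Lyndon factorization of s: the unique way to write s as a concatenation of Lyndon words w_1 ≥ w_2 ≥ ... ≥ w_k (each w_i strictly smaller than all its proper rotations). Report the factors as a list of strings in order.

["f", "e", "bfdbhddh"]

emit factor 1: 'f' (i=0, period=1)
emit factor 2: 'e' (i=1, period=1)
emit factor 3: 'bfdbhddh' (i=2, period=8)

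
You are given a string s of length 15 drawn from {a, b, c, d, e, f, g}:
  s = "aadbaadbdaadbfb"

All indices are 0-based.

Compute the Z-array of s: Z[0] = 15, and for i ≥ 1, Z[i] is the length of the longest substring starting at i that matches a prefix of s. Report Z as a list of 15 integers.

[15, 1, 0, 0, 4, 1, 0, 0, 0, 4, 1, 0, 0, 0, 0]

Z[0]=15
i=1: outside box; Z[1]=1 scan→box=[1,2)
i=2: outside box; Z[2]=0
i=3: outside box; Z[3]=0
i=4: outside box; Z[4]=4 scan→box=[4,8)
i=5: min(r-i=3, Z[1]=1)=1; Z[5]=1
i=6: min(r-i=2, Z[2]=0)=0; Z[6]=0
i=7: min(r-i=1, Z[3]=0)=0; Z[7]=0
i=8: outside box; Z[8]=0
i=9: outside box; Z[9]=4 scan→box=[9,13)
i=10: min(r-i=3, Z[1]=1)=1; Z[10]=1
i=11: min(r-i=2, Z[2]=0)=0; Z[11]=0
i=12: min(r-i=1, Z[3]=0)=0; Z[12]=0
i=13: outside box; Z[13]=0
i=14: outside box; Z[14]=0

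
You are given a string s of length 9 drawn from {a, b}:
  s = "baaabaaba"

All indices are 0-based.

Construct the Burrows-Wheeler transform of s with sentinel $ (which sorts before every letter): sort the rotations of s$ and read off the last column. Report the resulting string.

abbbaaaa$a

rank  rotation    last
    0  $baaabaaba  a
    1  a$baaabaab  b
    2  aaabaaba$b  b
    3  aaba$baaab  b
    4  aabaaba$ba  a
    5  aba$baaaba  a
    6  abaaba$baa  a
    7  ba$baaabaa  a
    8  baaabaaba$  $
    9  baaba$baaa  a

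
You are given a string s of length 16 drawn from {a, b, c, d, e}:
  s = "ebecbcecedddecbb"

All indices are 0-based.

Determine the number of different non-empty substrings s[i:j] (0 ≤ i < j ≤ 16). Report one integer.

rank | idx | suffix
   0 |  15 | b
   1 |  14 | bb
   2 |   4 | bcecedddecbb
   3 |   1 | becbcecedddecbb
   4 |  13 | cbb
   5 |   3 | cbcecedddecbb
   6 |   5 | cecedddecbb
   7 |   7 | cedddecbb
   8 |   9 | dddecbb
   9 |  10 | ddecbb
  10 |  11 | decbb
  11 |   0 | ebecbcecedddecbb
  12 |  12 | ecbb
  13 |   2 | ecbcecedddecbb
  14 |   6 | ecedddecbb
  15 |   8 | edddecbb

SA = [15, 14, 4, 1, 13, 3, 5, 7, 9, 10, 11, 0, 12, 2, 6, 8]
i: (SA[i-1],SA[i]) lcp shared
  1: (15,14) 1 'b'
  2: (14,4) 1 'b'
  3: (4,1) 1 'b'
  4: (1,13) 0 ''
  5: (13,3) 2 'cb'
  6: (3,5) 1 'c'
  7: (5,7) 2 'ce'
  8: (7,9) 0 ''
  9: (9,10) 2 'dd'
  10: (10,11) 1 'd'
  11: (11,0) 0 ''
  12: (0,12) 1 'e'
  13: (12,2) 3 'ecb'
  14: (2,6) 2 'ec'
  15: (6,8) 1 'e'

n(n+1)/2 = 16·17/2 = 136
Σ LCP = 0 + 1 + 1 + 1 + 0 + 2 + 1 + 2 + 0 + 2 + 1 + 0 + 1 + 3 + 2 + 1 = 18
distinct = 136 − 18 = 118

118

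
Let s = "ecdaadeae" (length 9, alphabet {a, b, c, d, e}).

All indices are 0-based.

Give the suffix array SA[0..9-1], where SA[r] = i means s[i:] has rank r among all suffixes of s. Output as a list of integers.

[3, 4, 7, 1, 2, 5, 8, 6, 0]

rank→(start, suffix):
  0 → (3, 'aadeae')
  1 → (4, 'adeae')
  2 → (7, 'ae')
  3 → (1, 'cdaadeae')
  4 → (2, 'daadeae')
  5 → (5, 'deae')
  6 → (8, 'e')
  7 → (6, 'eae')
  8 → (0, 'ecdaadeae')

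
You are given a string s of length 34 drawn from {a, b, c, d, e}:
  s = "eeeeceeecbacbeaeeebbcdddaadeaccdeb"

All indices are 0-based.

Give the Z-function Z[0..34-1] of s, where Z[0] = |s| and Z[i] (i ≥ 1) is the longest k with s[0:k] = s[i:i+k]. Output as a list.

[34, 3, 2, 1, 0, 3, 2, 1, 0, 0, 0, 0, 0, 1, 0, 3, 2, 1, 0, 0, 0, 0, 0, 0, 0, 0, 0, 1, 0, 0, 0, 0, 1, 0]

Z[0]=34
i=1: fresh scan; Z[1]=3 extend→box=[1,4)
i=2: min(r-i=2, Z[1]=3)=2; Z[2]=2
i=3: min(r-i=1, Z[2]=2)=1; Z[3]=1
i=4: fresh scan; Z[4]=0
i=5: fresh scan; Z[5]=3 extend→box=[5,8)
i=6: min(r-i=2, Z[1]=3)=2; Z[6]=2
i=7: min(r-i=1, Z[2]=2)=1; Z[7]=1
i=8: fresh scan; Z[8]=0
i=9: fresh scan; Z[9]=0
i=10: fresh scan; Z[10]=0
i=11: fresh scan; Z[11]=0
i=12: fresh scan; Z[12]=0
i=13: fresh scan; Z[13]=1 extend→box=[13,14)
i=14: fresh scan; Z[14]=0
i=15: fresh scan; Z[15]=3 extend→box=[15,18)
i=16: min(r-i=2, Z[1]=3)=2; Z[16]=2
i=17: min(r-i=1, Z[2]=2)=1; Z[17]=1
i=18: fresh scan; Z[18]=0
i=19: fresh scan; Z[19]=0
i=20: fresh scan; Z[20]=0
i=21: fresh scan; Z[21]=0
i=22: fresh scan; Z[22]=0
i=23: fresh scan; Z[23]=0
i=24: fresh scan; Z[24]=0
i=25: fresh scan; Z[25]=0
i=26: fresh scan; Z[26]=0
i=27: fresh scan; Z[27]=1 extend→box=[27,28)
i=28: fresh scan; Z[28]=0
i=29: fresh scan; Z[29]=0
i=30: fresh scan; Z[30]=0
i=31: fresh scan; Z[31]=0
i=32: fresh scan; Z[32]=1 extend→box=[32,33)
i=33: fresh scan; Z[33]=0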